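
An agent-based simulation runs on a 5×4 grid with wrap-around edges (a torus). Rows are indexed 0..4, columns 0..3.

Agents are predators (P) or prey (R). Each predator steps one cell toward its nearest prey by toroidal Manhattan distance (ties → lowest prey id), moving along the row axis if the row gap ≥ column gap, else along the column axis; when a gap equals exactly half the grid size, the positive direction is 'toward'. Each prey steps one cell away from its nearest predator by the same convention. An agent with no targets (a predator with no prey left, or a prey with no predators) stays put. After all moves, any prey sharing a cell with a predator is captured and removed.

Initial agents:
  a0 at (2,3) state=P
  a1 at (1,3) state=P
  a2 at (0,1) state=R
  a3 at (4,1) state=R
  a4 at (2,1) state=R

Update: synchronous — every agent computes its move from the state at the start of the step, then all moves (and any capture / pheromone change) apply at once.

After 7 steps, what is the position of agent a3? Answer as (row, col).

t=1: a0@(2,0):P a1@(1,0):P a2@(0,0):R a3@(0,1):R
t=2: a0@(1,0):P a1@(0,0):P a2@(4,0):R a3@(4,1):R
t=3: a0@(0,0):P a1@(4,0):P a2@(3,0):R a3@(3,1):R
t=4: a0@(4,0):P a1@(3,0):P a2@(2,0):R a3@(2,1):R
t=5: a0@(3,0):P a1@(2,0):P a2@(1,0):R a3@(1,1):R
t=6: a0@(2,0):P a1@(1,0):P a2@(0,0):R a3@(0,1):R
t=7: a0@(1,0):P a1@(0,0):P a2@(4,0):R a3@(4,1):R

(4, 1)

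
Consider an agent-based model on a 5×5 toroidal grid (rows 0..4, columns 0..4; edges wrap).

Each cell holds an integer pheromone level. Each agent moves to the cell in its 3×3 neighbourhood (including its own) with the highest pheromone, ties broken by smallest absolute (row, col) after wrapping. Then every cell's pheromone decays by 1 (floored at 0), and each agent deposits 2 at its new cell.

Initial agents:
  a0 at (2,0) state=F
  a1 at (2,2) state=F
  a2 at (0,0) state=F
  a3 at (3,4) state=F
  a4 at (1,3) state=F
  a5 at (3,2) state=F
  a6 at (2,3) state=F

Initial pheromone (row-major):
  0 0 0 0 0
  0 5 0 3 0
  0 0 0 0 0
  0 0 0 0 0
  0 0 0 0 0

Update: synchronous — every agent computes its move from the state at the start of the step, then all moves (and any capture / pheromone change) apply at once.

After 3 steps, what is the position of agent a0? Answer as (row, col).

(1, 1)

t=1: a0@(1,1) a1@(1,1) a2@(1,1) a3@(2,0) a4@(1,3) a5@(2,1) a6@(1,3) | pheromone: 0 0 0 0 0 / 0 10 0 6 0 / 2 2 0 0 0 / 0 0 0 0 0 / 0 0 0 0 0
t=2: a0@(1,1) a1@(1,1) a2@(1,1) a3@(1,1) a4@(1,3) a5@(1,1) a6@(1,3) | pheromone: 0 0 0 0 0 / 0 19 0 9 0 / 1 1 0 0 0 / 0 0 0 0 0 / 0 0 0 0 0
t=3: a0@(1,1) a1@(1,1) a2@(1,1) a3@(1,1) a4@(1,3) a5@(1,1) a6@(1,3) | pheromone: 0 0 0 0 0 / 0 28 0 12 0 / 0 0 0 0 0 / 0 0 0 0 0 / 0 0 0 0 0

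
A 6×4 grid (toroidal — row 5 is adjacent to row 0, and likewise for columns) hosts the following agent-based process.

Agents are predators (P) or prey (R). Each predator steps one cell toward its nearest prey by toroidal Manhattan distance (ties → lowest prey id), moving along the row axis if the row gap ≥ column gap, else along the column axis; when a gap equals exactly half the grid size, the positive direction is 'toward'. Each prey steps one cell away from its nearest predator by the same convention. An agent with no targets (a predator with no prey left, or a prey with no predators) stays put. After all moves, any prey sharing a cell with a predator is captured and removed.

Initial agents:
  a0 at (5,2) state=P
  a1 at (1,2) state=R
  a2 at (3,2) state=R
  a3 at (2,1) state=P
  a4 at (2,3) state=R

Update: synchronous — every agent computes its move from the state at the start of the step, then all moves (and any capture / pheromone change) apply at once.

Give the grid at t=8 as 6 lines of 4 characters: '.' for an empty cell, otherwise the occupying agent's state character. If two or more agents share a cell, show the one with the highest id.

....
..P.
.P..
..R.
....
....

t=1: a0@(0,2):P a1@(2,2):R a2@(2,2):R a3@(1,1):P a4@(2,2):R
t=2: a0@(1,2):P a1@(3,2):R a2@(3,2):R a3@(2,1):P a4@(3,2):R
t=3: a0@(2,2):P a1@(4,2):R a2@(4,2):R a3@(3,1):P a4@(4,2):R
t=4: a0@(3,2):P a1@(5,2):R a2@(5,2):R a3@(4,1):P a4@(5,2):R
t=5: a0@(4,2):P a1@(0,2):R a2@(0,2):R a3@(5,1):P a4@(0,2):R
t=6: a0@(5,2):P a1@(1,2):R a2@(1,2):R a3@(0,1):P a4@(1,2):R
t=7: a0@(0,2):P a1@(2,2):R a2@(2,2):R a3@(1,1):P a4@(2,2):R
t=8: a0@(1,2):P a1@(3,2):R a2@(3,2):R a3@(2,1):P a4@(3,2):R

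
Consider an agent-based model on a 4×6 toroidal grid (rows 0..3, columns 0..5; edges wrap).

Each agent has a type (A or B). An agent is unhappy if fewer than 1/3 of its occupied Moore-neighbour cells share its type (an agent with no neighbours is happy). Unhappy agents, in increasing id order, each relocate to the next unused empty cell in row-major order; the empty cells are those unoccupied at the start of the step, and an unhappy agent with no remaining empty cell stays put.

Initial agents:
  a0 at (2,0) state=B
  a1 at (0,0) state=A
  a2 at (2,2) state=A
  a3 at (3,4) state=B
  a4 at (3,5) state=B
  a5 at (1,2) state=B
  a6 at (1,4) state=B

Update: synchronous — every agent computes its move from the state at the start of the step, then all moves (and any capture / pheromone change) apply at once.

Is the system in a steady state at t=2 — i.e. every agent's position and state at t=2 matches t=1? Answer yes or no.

t=1: a0@(2,0):B a1@(0,1):A a2@(0,2):A a3@(3,4):B a4@(3,5):B a5@(0,3):B a6@(1,4):B
t=2: (unchanged — steady state)

yes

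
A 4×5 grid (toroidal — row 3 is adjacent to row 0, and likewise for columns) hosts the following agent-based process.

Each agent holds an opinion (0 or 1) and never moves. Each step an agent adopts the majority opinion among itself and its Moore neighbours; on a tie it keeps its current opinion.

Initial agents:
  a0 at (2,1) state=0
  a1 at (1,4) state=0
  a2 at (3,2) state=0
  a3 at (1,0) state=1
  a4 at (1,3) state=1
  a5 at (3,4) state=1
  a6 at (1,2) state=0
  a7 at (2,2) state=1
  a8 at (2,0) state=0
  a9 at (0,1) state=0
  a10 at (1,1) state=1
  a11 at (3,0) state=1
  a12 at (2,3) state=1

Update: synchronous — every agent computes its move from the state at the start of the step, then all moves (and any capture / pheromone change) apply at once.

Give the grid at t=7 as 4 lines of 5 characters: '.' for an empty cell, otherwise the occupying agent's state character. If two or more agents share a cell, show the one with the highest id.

.0...
00111
0011.
0.0.1

t=1: a0@(2,1):0 a1@(1,4):1 a2@(3,2):0 a3@(1,0):0 a4@(1,3):1 a5@(3,4):1 a6@(1,2):1 a7@(2,2):1 a8@(2,0):1 a9@(0,1):0 a10@(1,1):0 a11@(3,0):0 a12@(2,3):1
t=2: a0@(2,1):0 a1@(1,4):1 a2@(3,2):0 a3@(1,0):0 a4@(1,3):1 a5@(3,4):1 a6@(1,2):1 a7@(2,2):1 a8@(2,0):0 a9@(0,1):0 a10@(1,1):0 a11@(3,0):0 a12@(2,3):1
t=3: (unchanged — steady state)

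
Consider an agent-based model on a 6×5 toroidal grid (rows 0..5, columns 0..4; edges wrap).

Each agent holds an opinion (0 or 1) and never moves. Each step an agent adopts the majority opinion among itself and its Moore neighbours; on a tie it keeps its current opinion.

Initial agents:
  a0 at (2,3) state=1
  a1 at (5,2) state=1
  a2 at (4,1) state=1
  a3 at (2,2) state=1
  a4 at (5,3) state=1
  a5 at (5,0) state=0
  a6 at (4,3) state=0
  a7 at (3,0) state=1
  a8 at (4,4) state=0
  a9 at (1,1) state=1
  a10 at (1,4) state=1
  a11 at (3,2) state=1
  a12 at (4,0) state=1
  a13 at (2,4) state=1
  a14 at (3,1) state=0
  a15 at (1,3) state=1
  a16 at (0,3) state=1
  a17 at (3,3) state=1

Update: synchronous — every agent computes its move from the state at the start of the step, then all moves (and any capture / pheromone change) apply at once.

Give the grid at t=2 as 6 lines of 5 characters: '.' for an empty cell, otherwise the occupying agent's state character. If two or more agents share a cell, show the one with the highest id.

t=1: a0@(2,3):1 a1@(5,2):1 a2@(4,1):1 a3@(2,2):1 a4@(5,3):1 a5@(5,0):0 a6@(4,3):1 a7@(3,0):1 a8@(4,4):1 a9@(1,1):1 a10@(1,4):1 a11@(3,2):1 a12@(4,0):1 a13@(2,4):1 a14@(3,1):1 a15@(1,3):1 a16@(0,3):1 a17@(3,3):1
t=2: a0@(2,3):1 a1@(5,2):1 a2@(4,1):1 a3@(2,2):1 a4@(5,3):1 a5@(5,0):1 a6@(4,3):1 a7@(3,0):1 a8@(4,4):1 a9@(1,1):1 a10@(1,4):1 a11@(3,2):1 a12@(4,0):1 a13@(2,4):1 a14@(3,1):1 a15@(1,3):1 a16@(0,3):1 a17@(3,3):1

...1.
.1.11
..111
1111.
11.11
1.11.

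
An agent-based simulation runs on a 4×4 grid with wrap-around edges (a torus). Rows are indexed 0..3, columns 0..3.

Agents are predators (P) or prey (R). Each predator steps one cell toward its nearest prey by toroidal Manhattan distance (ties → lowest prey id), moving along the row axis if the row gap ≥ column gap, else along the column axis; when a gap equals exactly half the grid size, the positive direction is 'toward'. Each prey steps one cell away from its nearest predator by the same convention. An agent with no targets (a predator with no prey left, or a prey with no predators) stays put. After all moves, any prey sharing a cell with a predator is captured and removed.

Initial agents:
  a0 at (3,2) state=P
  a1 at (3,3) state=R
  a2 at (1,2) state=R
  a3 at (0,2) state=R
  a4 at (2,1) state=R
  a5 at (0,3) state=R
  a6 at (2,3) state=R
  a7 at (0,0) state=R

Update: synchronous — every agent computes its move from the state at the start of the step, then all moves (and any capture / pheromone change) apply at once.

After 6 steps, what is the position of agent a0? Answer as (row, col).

t=1: a0@(3,3):P a1@(3,0):R a2@(0,2):R a3@(1,2):R a4@(1,1):R a5@(1,3):R a6@(1,3):R a7@(0,3):R
t=2: a0@(3,0):P a1@(3,1):R a2@(1,2):R a3@(0,2):R a4@(0,1):R a5@(0,3):R a6@(0,3):R a7@(1,3):R
t=3: a0@(3,1):P a1@(3,2):R a2@(0,2):R a3@(0,1):R a4@(1,1):R a5@(1,3):R a6@(1,3):R a7@(0,3):R
t=4: a0@(3,2):P a1@(3,3):R a2@(1,2):R a3@(1,1):R a4@(0,1):R a5@(0,3):R a6@(0,3):R a7@(0,2):R
t=5: a0@(3,3):P a1@(3,0):R a2@(0,2):R a3@(0,1):R a4@(1,1):R a5@(1,3):R a6@(1,3):R a7@(1,2):R
t=6: a0@(3,0):P a1@(3,1):R a2@(1,2):R a3@(0,0):R a4@(0,1):R a5@(0,3):R a6@(0,3):R a7@(0,2):R

(3, 0)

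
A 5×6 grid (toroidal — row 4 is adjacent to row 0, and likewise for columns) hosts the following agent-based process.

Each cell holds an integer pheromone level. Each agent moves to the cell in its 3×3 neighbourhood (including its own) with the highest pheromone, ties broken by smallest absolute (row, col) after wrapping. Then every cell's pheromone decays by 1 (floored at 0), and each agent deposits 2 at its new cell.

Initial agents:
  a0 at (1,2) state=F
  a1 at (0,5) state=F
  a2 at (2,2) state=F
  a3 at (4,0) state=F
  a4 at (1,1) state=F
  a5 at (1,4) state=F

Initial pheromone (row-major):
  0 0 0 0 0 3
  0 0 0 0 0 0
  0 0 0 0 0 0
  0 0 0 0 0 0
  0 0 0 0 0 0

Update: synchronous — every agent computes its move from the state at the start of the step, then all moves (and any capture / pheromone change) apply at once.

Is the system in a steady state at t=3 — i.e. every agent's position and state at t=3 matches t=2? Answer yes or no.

no

t=1: a0@(0,1) a1@(0,5) a2@(1,1) a3@(0,5) a4@(0,0) a5@(0,5) | pheromone: 2 2 0 0 0 8 / 0 2 0 0 0 0 / 0 0 0 0 0 0 / 0 0 0 0 0 0 / 0 0 0 0 0 0
t=2: a0@(0,0) a1@(0,5) a2@(0,0) a3@(0,5) a4@(0,5) a5@(0,5) | pheromone: 5 1 0 0 0 15 / 0 1 0 0 0 0 / 0 0 0 0 0 0 / 0 0 0 0 0 0 / 0 0 0 0 0 0
t=3: a0@(0,5) a1@(0,5) a2@(0,5) a3@(0,5) a4@(0,5) a5@(0,5) | pheromone: 4 0 0 0 0 26 / 0 0 0 0 0 0 / 0 0 0 0 0 0 / 0 0 0 0 0 0 / 0 0 0 0 0 0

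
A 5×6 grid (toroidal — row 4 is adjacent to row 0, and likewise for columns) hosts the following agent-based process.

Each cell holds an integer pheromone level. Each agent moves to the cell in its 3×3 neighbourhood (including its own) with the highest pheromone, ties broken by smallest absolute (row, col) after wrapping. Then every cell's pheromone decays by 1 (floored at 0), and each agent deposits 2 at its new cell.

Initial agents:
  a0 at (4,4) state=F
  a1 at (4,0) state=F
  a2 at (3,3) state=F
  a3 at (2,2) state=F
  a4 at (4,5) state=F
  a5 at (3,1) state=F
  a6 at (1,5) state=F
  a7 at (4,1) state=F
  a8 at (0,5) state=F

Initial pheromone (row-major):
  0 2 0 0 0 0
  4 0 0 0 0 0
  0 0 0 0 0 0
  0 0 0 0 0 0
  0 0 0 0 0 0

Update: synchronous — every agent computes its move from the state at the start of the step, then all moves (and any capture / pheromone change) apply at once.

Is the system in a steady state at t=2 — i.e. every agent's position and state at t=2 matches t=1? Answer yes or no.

t=1: a0@(0,3) a1@(0,1) a2@(2,2) a3@(1,1) a4@(0,0) a5@(2,0) a6@(1,0) a7@(0,1) a8@(1,0) | pheromone: 2 5 0 2 0 0 / 7 2 0 0 0 0 / 2 0 2 0 0 0 / 0 0 0 0 0 0 / 0 0 0 0 0 0
t=2: a0@(0,3) a1@(1,0) a2@(1,1) a3@(1,0) a4@(1,0) a5@(1,0) a6@(1,0) a7@(1,0) a8@(1,0) | pheromone: 1 4 0 3 0 0 / 20 3 0 0 0 0 / 1 0 1 0 0 0 / 0 0 0 0 0 0 / 0 0 0 0 0 0

no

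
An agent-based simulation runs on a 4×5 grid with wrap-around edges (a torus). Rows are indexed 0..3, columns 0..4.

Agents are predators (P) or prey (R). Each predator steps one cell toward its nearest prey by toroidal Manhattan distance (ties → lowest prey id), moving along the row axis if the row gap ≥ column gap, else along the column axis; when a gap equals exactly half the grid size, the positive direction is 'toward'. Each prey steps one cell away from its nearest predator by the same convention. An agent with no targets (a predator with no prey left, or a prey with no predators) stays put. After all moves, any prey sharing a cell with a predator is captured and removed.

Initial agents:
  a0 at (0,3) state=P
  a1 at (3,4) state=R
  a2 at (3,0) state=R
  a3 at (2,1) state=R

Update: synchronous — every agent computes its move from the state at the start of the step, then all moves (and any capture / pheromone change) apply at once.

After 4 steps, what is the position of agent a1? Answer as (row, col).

t=1: a0@(3,3):P a1@(2,4):R a2@(3,1):R a3@(1,1):R
t=2: a0@(2,3):P a1@(1,4):R a2@(3,0):R a3@(0,1):R
t=3: a0@(1,3):P a1@(0,4):R a2@(3,1):R a3@(3,1):R
t=4: a0@(0,3):P a1@(3,4):R a2@(2,1):R a3@(2,1):R

(3, 4)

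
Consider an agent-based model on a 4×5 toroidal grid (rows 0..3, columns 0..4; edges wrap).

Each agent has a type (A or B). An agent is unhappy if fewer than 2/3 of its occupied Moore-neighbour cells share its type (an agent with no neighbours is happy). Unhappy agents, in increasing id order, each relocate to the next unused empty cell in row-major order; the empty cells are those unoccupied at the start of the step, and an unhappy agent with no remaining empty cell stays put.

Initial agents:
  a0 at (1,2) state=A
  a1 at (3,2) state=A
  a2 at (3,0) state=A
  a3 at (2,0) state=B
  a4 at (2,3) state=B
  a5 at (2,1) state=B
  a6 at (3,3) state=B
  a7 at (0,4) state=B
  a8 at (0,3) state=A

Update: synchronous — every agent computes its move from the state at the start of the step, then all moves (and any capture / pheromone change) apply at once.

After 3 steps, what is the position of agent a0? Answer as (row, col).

t=1: a0@(0,0):A a1@(0,1):A a2@(0,2):A a3@(1,0):B a4@(1,1):B a5@(1,3):B a6@(1,4):B a7@(2,2):B a8@(2,4):A
t=2: a0@(0,3):A a1@(0,4):A a2@(1,2):A a3@(2,0):B a4@(2,1):B a5@(2,3):B a6@(3,0):B a7@(2,2):B a8@(3,1):A
t=3: a0@(0,3):A a1@(0,0):A a2@(0,1):A a3@(2,0):B a4@(0,2):B a5@(1,0):B a6@(1,1):B a7@(1,3):B a8@(1,4):A

(0, 3)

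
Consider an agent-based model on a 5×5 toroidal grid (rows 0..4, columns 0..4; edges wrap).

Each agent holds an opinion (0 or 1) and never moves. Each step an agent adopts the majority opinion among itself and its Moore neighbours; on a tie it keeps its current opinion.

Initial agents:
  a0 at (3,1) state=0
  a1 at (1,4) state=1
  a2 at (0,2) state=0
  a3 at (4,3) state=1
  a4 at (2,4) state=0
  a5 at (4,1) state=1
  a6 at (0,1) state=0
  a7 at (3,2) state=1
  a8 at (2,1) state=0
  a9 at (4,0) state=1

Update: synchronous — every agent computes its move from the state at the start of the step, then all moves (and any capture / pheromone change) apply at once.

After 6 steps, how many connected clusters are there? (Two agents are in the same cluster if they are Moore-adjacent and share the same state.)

t=1: a0@(3,1):1 a1@(1,4):1 a2@(0,2):0 a3@(4,3):1 a4@(2,4):0 a5@(4,1):1 a6@(0,1):0 a7@(3,2):1 a8@(2,1):0 a9@(4,0):1
t=2: a0@(3,1):1 a1@(1,4):1 a2@(0,2):0 a3@(4,3):1 a4@(2,4):0 a5@(4,1):1 a6@(0,1):0 a7@(3,2):1 a8@(2,1):1 a9@(4,0):1
t=3: (unchanged — steady state)

4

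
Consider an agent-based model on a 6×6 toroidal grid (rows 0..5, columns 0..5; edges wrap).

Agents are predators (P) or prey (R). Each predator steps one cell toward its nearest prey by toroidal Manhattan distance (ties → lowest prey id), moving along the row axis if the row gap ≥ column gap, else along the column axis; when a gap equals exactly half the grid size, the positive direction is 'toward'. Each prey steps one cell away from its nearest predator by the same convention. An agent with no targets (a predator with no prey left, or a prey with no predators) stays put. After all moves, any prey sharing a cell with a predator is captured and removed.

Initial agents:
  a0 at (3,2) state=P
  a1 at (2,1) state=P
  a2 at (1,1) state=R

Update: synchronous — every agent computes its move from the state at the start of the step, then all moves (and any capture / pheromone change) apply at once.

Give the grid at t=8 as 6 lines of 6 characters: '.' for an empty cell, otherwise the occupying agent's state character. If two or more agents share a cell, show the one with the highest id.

.P....
..P...
......
......
......
.R....

t=1: a0@(2,2):P a1@(1,1):P a2@(0,1):R
t=2: a0@(1,2):P a1@(0,1):P a2@(5,1):R
t=3: a0@(0,2):P a1@(5,1):P a2@(4,1):R
t=4: a0@(5,2):P a1@(4,1):P a2@(3,1):R
t=5: a0@(4,2):P a1@(3,1):P a2@(2,1):R
t=6: a0@(3,2):P a1@(2,1):P a2@(1,1):R
t=7: a0@(2,2):P a1@(1,1):P a2@(0,1):R
t=8: a0@(1,2):P a1@(0,1):P a2@(5,1):R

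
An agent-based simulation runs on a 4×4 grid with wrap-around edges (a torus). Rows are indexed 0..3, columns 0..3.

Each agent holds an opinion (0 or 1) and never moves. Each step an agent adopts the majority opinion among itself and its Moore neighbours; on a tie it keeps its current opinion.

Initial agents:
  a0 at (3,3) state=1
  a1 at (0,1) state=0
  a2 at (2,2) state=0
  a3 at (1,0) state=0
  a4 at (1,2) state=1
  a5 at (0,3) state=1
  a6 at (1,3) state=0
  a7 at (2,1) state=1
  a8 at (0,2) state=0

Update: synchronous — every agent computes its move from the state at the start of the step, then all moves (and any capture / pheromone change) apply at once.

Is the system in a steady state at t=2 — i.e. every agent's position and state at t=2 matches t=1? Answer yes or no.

no

t=1: a0@(3,3):1 a1@(0,1):0 a2@(2,2):1 a3@(1,0):0 a4@(1,2):0 a5@(0,3):1 a6@(1,3):0 a7@(2,1):1 a8@(0,2):0
t=2: a0@(3,3):1 a1@(0,1):0 a2@(2,2):1 a3@(1,0):0 a4@(1,2):0 a5@(0,3):0 a6@(1,3):0 a7@(2,1):1 a8@(0,2):0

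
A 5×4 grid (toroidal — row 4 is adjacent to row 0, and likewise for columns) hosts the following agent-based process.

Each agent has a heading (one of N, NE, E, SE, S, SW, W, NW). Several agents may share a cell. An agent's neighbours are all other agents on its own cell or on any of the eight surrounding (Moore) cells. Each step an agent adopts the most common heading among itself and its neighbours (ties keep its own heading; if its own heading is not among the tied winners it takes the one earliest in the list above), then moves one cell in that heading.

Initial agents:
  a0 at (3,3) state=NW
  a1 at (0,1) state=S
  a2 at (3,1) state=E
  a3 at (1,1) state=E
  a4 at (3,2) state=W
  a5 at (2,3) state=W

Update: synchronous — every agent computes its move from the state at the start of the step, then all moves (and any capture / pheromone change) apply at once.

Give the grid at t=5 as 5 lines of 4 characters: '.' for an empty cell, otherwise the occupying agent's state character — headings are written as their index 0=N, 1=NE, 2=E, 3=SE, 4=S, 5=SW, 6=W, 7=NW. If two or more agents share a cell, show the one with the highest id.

t=1: a0@(3,2):W a1@(1,1):S a2@(3,2):E a3@(1,2):E a4@(3,1):W a5@(2,2):W
t=2: a0@(3,1):W a1@(2,1):S a2@(3,1):W a3@(1,3):E a4@(3,0):W a5@(2,1):W
t=3: a0@(3,0):W a1@(2,0):W a2@(3,0):W a3@(1,0):E a4@(3,3):W a5@(2,0):W
t=4: a0@(3,3):W a1@(2,3):W a2@(3,3):W a3@(1,3):W a4@(3,2):W a5@(2,3):W
t=5: a0@(3,2):W a1@(2,2):W a2@(3,2):W a3@(1,2):W a4@(3,1):W a5@(2,2):W

....
..6.
..6.
.66.
....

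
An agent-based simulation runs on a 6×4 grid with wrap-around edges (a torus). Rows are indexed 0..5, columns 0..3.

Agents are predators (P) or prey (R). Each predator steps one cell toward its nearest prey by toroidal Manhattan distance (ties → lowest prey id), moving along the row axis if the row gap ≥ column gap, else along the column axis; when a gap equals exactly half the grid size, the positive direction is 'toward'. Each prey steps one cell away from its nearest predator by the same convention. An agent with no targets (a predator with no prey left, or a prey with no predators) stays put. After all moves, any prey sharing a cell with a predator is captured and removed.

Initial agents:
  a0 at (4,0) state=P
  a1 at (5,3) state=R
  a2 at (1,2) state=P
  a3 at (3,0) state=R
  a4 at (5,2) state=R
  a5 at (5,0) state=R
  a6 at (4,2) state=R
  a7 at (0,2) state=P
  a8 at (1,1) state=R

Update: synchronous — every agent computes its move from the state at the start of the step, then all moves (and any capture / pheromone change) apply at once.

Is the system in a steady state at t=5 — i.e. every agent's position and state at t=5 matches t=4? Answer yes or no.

no

t=1: a0@(3,0):P a1@(0,3):R a2@(1,1):P a3@(2,0):R a4@(4,2):R a5@(0,0):R a6@(4,1):R a7@(5,2):P a8@(1,0):R
t=2: a0@(2,0):P a1@(1,3):R a2@(1,0):P a4@(3,2):R a5@(5,0):R a6@(5,1):R a7@(4,2):P a8@(1,3):R
t=3: a0@(1,0):P a1@(1,2):R a2@(1,3):P a4@(2,2):R a5@(4,0):R a6@(0,1):R a7@(3,2):P a8@(1,2):R
t=4: a0@(1,1):P a2@(1,2):P a5@(3,0):R a6@(5,1):R a7@(2,2):P
t=5: a0@(0,1):P a2@(0,2):P a5@(4,0):R a6@(4,1):R a7@(2,3):P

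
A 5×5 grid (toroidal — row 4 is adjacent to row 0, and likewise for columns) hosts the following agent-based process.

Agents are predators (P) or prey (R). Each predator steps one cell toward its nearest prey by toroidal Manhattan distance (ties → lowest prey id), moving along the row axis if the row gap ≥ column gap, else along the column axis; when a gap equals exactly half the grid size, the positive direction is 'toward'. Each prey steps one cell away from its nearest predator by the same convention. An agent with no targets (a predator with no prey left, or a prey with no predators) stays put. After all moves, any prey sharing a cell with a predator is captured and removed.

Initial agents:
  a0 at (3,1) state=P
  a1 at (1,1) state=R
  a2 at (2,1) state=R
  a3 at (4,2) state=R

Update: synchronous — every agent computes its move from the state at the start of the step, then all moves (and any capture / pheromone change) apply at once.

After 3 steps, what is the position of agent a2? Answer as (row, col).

t=1: a0@(2,1):P a1@(0,1):R a2@(1,1):R a3@(0,2):R
t=2: a0@(1,1):P a1@(4,1):R a2@(0,1):R a3@(4,2):R
t=3: a0@(0,1):P a1@(3,1):R a2@(4,1):R a3@(3,2):R

(4, 1)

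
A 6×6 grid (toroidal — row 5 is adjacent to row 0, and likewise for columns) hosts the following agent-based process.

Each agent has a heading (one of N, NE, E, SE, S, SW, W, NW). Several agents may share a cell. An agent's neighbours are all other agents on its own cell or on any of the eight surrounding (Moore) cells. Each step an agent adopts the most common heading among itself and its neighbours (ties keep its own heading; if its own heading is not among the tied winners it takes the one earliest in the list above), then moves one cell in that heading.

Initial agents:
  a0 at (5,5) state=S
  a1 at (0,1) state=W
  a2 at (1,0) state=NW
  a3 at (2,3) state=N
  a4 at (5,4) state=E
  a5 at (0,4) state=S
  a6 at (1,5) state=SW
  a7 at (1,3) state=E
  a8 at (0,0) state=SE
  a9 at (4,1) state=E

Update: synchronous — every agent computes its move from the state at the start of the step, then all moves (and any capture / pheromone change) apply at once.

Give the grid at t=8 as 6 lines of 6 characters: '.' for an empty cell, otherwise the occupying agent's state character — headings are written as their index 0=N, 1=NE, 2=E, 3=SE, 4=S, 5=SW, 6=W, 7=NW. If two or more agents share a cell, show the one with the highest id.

.....4
....44
...44.
...44.
......
......

t=1: a0@(0,5):S a1@(0,0):W a2@(0,5):NW a3@(1,3):N a4@(0,4):S a5@(1,4):S a6@(2,4):SW a7@(1,4):E a8@(1,1):SE a9@(4,2):E
t=2: a0@(1,5):S a1@(0,5):W a2@(1,5):S a3@(2,3):S a4@(1,4):S a5@(2,4):S a6@(3,3):SW a7@(2,4):S a8@(2,2):SE a9@(4,3):E
t=3: a0@(2,5):S a1@(1,5):S a2@(2,5):S a3@(3,3):S a4@(2,4):S a5@(3,4):S a6@(4,3):S a7@(3,4):S a8@(3,3):SE a9@(4,4):E
t=4: a0@(3,5):S a1@(2,5):S a2@(3,5):S a3@(4,3):S a4@(3,4):S a5@(4,4):S a6@(5,3):S a7@(4,4):S a8@(4,3):S a9@(5,4):S
t=5: a0@(4,5):S a1@(3,5):S a2@(4,5):S a3@(5,3):S a4@(4,4):S a5@(5,4):S a6@(0,3):S a7@(5,4):S a8@(5,3):S a9@(0,4):S
t=6: a0@(5,5):S a1@(4,5):S a2@(5,5):S a3@(0,3):S a4@(5,4):S a5@(0,4):S a6@(1,3):S a7@(0,4):S a8@(0,3):S a9@(1,4):S
t=7: a0@(0,5):S a1@(5,5):S a2@(0,5):S a3@(1,3):S a4@(0,4):S a5@(1,4):S a6@(2,3):S a7@(1,4):S a8@(1,3):S a9@(2,4):S
t=8: a0@(1,5):S a1@(0,5):S a2@(1,5):S a3@(2,3):S a4@(1,4):S a5@(2,4):S a6@(3,3):S a7@(2,4):S a8@(2,3):S a9@(3,4):S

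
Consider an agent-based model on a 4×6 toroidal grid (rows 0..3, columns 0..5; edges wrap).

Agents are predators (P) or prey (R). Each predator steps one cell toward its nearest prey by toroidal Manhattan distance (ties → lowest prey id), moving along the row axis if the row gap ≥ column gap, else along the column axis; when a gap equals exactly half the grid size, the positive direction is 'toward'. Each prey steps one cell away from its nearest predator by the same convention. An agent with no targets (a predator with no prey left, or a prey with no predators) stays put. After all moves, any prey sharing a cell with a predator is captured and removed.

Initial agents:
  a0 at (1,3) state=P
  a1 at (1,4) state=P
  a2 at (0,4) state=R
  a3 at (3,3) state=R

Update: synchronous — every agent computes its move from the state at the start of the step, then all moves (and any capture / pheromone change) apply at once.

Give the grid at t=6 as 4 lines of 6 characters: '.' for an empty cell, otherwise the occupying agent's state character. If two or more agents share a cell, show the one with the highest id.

t=1: a0@(0,3):P a1@(0,4):P a2@(3,4):R a3@(2,3):R
t=2: a0@(3,3):P a1@(3,4):P a2@(2,4):R a3@(1,3):R
t=3: a0@(2,3):P a1@(2,4):P a2@(1,4):R a3@(0,3):R
t=4: a0@(1,3):P a1@(1,4):P a2@(0,4):R a3@(3,3):R
t=5: a0@(0,3):P a1@(0,4):P a2@(3,4):R a3@(2,3):R
t=6: a0@(3,3):P a1@(3,4):P a2@(2,4):R a3@(1,3):R

......
...R..
....R.
...PP.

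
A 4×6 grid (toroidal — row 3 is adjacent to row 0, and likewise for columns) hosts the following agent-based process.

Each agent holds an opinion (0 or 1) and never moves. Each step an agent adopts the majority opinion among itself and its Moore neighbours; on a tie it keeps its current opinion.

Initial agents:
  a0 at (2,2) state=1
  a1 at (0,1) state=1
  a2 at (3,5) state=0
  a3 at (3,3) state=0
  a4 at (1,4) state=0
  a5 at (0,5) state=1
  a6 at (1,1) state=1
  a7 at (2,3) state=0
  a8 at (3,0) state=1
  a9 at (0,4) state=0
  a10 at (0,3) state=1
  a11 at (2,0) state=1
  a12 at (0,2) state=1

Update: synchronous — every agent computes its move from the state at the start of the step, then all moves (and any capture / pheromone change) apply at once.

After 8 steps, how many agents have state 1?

t=1: a0@(2,2):1 a1@(0,1):1 a2@(3,5):1 a3@(3,3):0 a4@(1,4):0 a5@(0,5):0 a6@(1,1):1 a7@(2,3):0 a8@(3,0):1 a9@(0,4):0 a10@(0,3):0 a11@(2,0):1 a12@(0,2):1
t=2: (unchanged — steady state)

7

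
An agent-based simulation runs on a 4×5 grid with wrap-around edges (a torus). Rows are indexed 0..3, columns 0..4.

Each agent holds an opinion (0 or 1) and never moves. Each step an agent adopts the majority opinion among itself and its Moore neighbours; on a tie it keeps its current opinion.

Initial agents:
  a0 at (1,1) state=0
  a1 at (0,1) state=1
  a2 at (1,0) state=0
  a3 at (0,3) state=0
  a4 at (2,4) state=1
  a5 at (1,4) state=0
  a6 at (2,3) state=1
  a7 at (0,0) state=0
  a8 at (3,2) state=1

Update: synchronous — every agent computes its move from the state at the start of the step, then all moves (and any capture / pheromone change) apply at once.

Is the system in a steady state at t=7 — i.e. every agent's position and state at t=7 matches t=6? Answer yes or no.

yes

t=1: a0@(1,1):0 a1@(0,1):0 a2@(1,0):0 a3@(0,3):0 a4@(2,4):1 a5@(1,4):0 a6@(2,3):1 a7@(0,0):0 a8@(3,2):1
t=2: (unchanged — steady state)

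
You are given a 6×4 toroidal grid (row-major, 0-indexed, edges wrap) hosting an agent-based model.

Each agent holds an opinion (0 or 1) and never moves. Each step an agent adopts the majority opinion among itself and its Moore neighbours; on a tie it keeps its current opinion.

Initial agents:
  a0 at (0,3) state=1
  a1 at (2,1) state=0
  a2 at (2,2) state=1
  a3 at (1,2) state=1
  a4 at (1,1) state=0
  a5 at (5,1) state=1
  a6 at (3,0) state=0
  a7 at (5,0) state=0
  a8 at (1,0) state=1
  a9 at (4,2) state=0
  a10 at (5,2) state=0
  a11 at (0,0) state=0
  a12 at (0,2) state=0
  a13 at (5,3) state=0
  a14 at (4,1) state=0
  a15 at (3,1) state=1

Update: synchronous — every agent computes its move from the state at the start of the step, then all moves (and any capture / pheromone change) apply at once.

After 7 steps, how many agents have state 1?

0

t=1: a0@(0,3):0 a1@(2,1):1 a2@(2,2):1 a3@(1,2):1 a4@(1,1):0 a5@(5,1):0 a6@(3,0):0 a7@(5,0):0 a8@(1,0):0 a9@(4,2):0 a10@(5,2):0 a11@(0,0):0 a12@(0,2):0 a13@(5,3):0 a14@(4,1):0 a15@(3,1):0
t=2: a0@(0,3):0 a1@(2,1):0 a2@(2,2):1 a3@(1,2):1 a4@(1,1):0 a5@(5,1):0 a6@(3,0):0 a7@(5,0):0 a8@(1,0):0 a9@(4,2):0 a10@(5,2):0 a11@(0,0):0 a12@(0,2):0 a13@(5,3):0 a14@(4,1):0 a15@(3,1):0
t=3: a0@(0,3):0 a1@(2,1):0 a2@(2,2):0 a3@(1,2):0 a4@(1,1):0 a5@(5,1):0 a6@(3,0):0 a7@(5,0):0 a8@(1,0):0 a9@(4,2):0 a10@(5,2):0 a11@(0,0):0 a12@(0,2):0 a13@(5,3):0 a14@(4,1):0 a15@(3,1):0
t=4: (unchanged — steady state)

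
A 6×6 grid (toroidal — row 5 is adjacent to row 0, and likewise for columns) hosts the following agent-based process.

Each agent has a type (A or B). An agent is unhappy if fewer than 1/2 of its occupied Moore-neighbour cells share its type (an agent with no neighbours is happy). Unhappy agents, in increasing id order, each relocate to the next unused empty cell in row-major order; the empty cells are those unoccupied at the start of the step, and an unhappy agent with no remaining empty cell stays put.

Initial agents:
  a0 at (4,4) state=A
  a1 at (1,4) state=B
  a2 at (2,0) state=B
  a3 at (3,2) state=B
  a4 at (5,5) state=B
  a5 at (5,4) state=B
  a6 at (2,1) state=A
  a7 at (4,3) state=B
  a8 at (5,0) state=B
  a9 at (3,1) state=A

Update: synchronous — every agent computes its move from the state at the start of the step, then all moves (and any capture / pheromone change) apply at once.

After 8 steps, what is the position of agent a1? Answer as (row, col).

t=1: a0@(0,0):A a1@(1,4):B a2@(0,1):B a3@(0,2):B a4@(5,5):B a5@(5,4):B a6@(0,3):A a7@(4,3):B a8@(5,0):B a9@(0,4):A
t=2: a0@(0,5):A a1@(1,0):B a2@(0,1):B a3@(0,2):B a4@(5,5):B a5@(5,4):B a6@(1,1):A a7@(4,3):B a8@(5,0):B a9@(1,2):A
t=3: a0@(0,0):A a1@(0,3):B a2@(0,1):B a3@(0,4):B a4@(5,5):B a5@(5,4):B a6@(1,3):A a7@(4,3):B a8@(5,0):B a9@(1,4):A
t=4: a0@(0,2):A a1@(0,3):B a2@(0,1):B a3@(0,4):B a4@(5,5):B a5@(5,4):B a6@(0,5):A a7@(4,3):B a8@(5,0):B a9@(1,0):A
t=5: a0@(0,0):A a1@(0,3):B a2@(1,1):B a3@(0,4):B a4@(5,5):B a5@(5,4):B a6@(1,2):A a7@(4,3):B a8@(5,0):B a9@(1,0):A
t=6: a0@(0,1):A a1@(0,3):B a2@(0,2):B a3@(0,4):B a4@(5,5):B a5@(5,4):B a6@(0,5):A a7@(4,3):B a8@(5,0):B a9@(1,0):A
t=7: a0@(0,0):A a1@(0,3):B a2@(0,2):B a3@(0,4):B a4@(5,5):B a5@(5,4):B a6@(1,1):A a7@(4,3):B a8@(1,2):B a9@(1,0):A
t=8: (unchanged — steady state)

(0, 3)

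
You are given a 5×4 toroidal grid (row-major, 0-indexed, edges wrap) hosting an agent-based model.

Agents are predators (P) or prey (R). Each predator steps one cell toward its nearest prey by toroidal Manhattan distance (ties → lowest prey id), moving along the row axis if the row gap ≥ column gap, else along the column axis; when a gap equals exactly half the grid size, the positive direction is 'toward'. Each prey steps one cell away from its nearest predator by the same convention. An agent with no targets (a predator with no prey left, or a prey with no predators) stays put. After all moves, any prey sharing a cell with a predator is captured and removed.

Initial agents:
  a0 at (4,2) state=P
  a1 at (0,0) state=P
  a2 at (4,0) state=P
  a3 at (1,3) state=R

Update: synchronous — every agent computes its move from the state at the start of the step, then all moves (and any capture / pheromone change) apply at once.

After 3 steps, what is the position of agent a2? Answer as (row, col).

(2, 0)

t=1: a0@(0,2):P a1@(1,0):P a2@(0,0):P a3@(2,3):R
t=2: a0@(1,2):P a1@(2,0):P a2@(1,0):P a3@(3,3):R
t=3: a0@(2,2):P a1@(3,0):P a2@(2,0):P a3@(4,3):R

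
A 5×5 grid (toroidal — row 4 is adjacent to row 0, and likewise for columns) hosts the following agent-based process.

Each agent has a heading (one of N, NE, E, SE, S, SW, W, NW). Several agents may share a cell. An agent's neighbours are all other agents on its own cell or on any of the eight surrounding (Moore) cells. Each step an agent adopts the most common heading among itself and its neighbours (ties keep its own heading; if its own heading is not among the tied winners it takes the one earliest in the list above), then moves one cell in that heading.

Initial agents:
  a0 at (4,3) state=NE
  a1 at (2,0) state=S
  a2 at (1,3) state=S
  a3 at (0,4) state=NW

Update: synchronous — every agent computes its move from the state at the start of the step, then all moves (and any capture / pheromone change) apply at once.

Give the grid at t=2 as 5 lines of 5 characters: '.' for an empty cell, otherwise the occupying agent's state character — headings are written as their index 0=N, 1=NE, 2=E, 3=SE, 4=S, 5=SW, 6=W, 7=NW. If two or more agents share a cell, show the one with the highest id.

t=1: a0@(3,4):NE a1@(3,0):S a2@(2,3):S a3@(4,3):NW
t=2: a0@(4,4):S a1@(4,0):S a2@(3,3):S a3@(3,2):NW

.....
.....
.....
..74.
4...4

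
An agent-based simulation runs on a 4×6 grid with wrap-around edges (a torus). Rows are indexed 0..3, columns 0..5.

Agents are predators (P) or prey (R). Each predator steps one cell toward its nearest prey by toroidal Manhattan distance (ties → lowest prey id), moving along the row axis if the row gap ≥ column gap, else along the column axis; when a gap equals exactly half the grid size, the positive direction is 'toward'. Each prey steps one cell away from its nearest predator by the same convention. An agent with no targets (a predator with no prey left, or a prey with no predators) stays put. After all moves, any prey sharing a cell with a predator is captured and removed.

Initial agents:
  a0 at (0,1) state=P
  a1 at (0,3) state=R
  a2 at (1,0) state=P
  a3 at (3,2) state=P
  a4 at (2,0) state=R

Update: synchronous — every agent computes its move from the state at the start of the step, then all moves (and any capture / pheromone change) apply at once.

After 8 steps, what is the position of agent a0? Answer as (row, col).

t=1: a0@(0,2):P a1@(0,4):R a2@(2,0):P a3@(0,2):P a4@(3,0):R
t=2: a0@(0,3):P a1@(0,5):R a2@(3,0):P a3@(0,3):P a4@(0,0):R
t=3: a0@(0,4):P a2@(0,0):P a3@(0,4):P a4@(1,0):R
t=4: a0@(0,5):P a2@(1,0):P a3@(0,5):P a4@(2,0):R
t=5: a0@(1,5):P a2@(2,0):P a3@(1,5):P a4@(3,0):R
t=6: a0@(2,5):P a2@(3,0):P a3@(2,5):P a4@(0,0):R
t=7: a0@(3,5):P a2@(0,0):P a3@(3,5):P a4@(1,0):R
t=8: a0@(0,5):P a2@(1,0):P a3@(0,5):P a4@(2,0):R

(0, 5)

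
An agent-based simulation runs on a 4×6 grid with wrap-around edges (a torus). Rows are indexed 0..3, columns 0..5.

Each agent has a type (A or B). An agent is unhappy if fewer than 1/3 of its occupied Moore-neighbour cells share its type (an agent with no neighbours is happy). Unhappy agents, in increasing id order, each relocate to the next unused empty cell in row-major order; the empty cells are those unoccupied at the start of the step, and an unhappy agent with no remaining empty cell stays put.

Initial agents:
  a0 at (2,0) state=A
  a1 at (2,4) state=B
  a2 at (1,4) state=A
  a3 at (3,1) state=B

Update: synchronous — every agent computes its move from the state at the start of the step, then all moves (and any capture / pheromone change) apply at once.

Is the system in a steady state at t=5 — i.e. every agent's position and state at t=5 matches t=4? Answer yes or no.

t=1: a0@(0,0):A a1@(0,1):B a2@(0,2):A a3@(0,3):B
t=2: a0@(0,4):A a1@(0,5):B a2@(1,0):A a3@(1,1):B
t=3: a0@(0,0):A a1@(0,1):B a2@(0,2):A a3@(0,3):B
t=4: a0@(0,4):A a1@(0,5):B a2@(1,0):A a3@(1,1):B
t=5: a0@(0,0):A a1@(0,1):B a2@(0,2):A a3@(0,3):B

no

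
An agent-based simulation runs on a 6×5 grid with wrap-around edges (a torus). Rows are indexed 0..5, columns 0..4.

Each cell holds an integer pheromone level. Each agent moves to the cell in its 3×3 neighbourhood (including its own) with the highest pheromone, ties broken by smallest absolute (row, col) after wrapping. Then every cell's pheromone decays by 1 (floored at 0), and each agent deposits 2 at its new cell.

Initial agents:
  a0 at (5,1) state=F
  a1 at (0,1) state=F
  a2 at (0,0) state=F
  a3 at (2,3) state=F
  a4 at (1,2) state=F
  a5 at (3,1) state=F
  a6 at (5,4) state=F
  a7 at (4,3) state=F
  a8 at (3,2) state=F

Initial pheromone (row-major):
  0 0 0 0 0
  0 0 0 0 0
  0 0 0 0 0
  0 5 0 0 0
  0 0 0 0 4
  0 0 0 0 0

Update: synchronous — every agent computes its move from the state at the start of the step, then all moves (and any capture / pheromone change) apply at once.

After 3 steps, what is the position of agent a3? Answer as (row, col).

t=1: a0@(0,0) a1@(0,0) a2@(0,0) a3@(1,2) a4@(0,1) a5@(3,1) a6@(4,4) a7@(4,4) a8@(3,1) | pheromone: 6 2 0 0 0 / 0 0 2 0 0 / 0 0 0 0 0 / 0 8 0 0 0 / 0 0 0 0 7 / 0 0 0 0 0
t=2: a0@(0,0) a1@(0,0) a2@(0,0) a3@(0,1) a4@(0,0) a5@(3,1) a6@(4,4) a7@(4,4) a8@(3,1) | pheromone: 13 3 0 0 0 / 0 0 1 0 0 / 0 0 0 0 0 / 0 11 0 0 0 / 0 0 0 0 10 / 0 0 0 0 0
t=3: a0@(0,0) a1@(0,0) a2@(0,0) a3@(0,0) a4@(0,0) a5@(3,1) a6@(4,4) a7@(4,4) a8@(3,1) | pheromone: 22 2 0 0 0 / 0 0 0 0 0 / 0 0 0 0 0 / 0 14 0 0 0 / 0 0 0 0 13 / 0 0 0 0 0

(0, 0)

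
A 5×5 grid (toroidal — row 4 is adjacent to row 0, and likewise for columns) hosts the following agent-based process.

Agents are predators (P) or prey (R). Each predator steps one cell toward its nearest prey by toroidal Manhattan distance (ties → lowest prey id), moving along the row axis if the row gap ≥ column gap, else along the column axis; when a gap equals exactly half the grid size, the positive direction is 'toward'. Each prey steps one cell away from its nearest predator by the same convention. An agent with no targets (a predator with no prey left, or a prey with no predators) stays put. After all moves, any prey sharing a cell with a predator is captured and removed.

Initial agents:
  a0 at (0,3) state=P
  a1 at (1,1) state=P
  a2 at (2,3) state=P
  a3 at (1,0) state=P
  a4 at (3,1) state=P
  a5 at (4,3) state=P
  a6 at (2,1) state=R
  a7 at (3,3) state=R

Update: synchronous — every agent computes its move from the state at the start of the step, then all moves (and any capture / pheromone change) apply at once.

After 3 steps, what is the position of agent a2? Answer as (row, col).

t=1: a0@(4,3):P a1@(2,1):P a2@(3,3):P a3@(2,0):P a4@(2,1):P a5@(3,3):P a6@(3,1):R
t=2: a0@(4,2):P a1@(3,1):P a2@(3,2):P a3@(3,0):P a4@(3,1):P a5@(3,2):P a6@(4,1):R
t=3: a0@(4,1):P a1@(4,1):P a2@(4,2):P a3@(4,0):P a4@(4,1):P a5@(4,2):P

(4, 2)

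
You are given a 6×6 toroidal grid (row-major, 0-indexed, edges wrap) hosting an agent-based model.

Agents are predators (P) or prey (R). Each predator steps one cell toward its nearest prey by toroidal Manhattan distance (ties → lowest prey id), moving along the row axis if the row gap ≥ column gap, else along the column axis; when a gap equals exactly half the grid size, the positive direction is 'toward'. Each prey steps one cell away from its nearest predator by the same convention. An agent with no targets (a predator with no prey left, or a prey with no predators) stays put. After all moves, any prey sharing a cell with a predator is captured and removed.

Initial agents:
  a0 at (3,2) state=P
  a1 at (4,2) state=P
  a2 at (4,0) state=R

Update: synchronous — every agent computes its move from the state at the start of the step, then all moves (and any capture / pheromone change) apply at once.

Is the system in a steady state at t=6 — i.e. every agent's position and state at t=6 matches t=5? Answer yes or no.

no

t=1: a0@(3,1):P a1@(4,1):P a2@(4,5):R
t=2: a0@(3,0):P a1@(4,0):P a2@(4,4):R
t=3: a0@(3,5):P a1@(4,5):P a2@(4,3):R
t=4: a0@(3,4):P a1@(4,4):P a2@(4,2):R
t=5: a0@(3,3):P a1@(4,3):P a2@(4,1):R
t=6: a0@(3,2):P a1@(4,2):P a2@(4,0):R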